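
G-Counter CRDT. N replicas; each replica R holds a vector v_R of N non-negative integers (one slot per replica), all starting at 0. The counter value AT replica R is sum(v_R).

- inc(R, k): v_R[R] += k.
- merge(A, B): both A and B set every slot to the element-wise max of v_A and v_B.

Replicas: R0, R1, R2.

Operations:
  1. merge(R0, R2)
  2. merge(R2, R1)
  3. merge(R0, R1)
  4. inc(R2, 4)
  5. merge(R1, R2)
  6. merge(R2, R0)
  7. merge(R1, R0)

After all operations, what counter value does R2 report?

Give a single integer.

Answer: 4

Derivation:
Op 1: merge R0<->R2 -> R0=(0,0,0) R2=(0,0,0)
Op 2: merge R2<->R1 -> R2=(0,0,0) R1=(0,0,0)
Op 3: merge R0<->R1 -> R0=(0,0,0) R1=(0,0,0)
Op 4: inc R2 by 4 -> R2=(0,0,4) value=4
Op 5: merge R1<->R2 -> R1=(0,0,4) R2=(0,0,4)
Op 6: merge R2<->R0 -> R2=(0,0,4) R0=(0,0,4)
Op 7: merge R1<->R0 -> R1=(0,0,4) R0=(0,0,4)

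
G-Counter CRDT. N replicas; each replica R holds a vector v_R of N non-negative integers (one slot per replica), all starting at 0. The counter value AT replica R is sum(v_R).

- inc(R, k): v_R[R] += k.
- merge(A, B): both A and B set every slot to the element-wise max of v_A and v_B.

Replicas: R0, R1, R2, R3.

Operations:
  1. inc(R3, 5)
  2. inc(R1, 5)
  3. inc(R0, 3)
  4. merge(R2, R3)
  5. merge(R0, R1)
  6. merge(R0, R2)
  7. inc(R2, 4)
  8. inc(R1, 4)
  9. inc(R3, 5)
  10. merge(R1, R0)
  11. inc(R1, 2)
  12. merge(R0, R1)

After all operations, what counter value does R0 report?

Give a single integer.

Answer: 19

Derivation:
Op 1: inc R3 by 5 -> R3=(0,0,0,5) value=5
Op 2: inc R1 by 5 -> R1=(0,5,0,0) value=5
Op 3: inc R0 by 3 -> R0=(3,0,0,0) value=3
Op 4: merge R2<->R3 -> R2=(0,0,0,5) R3=(0,0,0,5)
Op 5: merge R0<->R1 -> R0=(3,5,0,0) R1=(3,5,0,0)
Op 6: merge R0<->R2 -> R0=(3,5,0,5) R2=(3,5,0,5)
Op 7: inc R2 by 4 -> R2=(3,5,4,5) value=17
Op 8: inc R1 by 4 -> R1=(3,9,0,0) value=12
Op 9: inc R3 by 5 -> R3=(0,0,0,10) value=10
Op 10: merge R1<->R0 -> R1=(3,9,0,5) R0=(3,9,0,5)
Op 11: inc R1 by 2 -> R1=(3,11,0,5) value=19
Op 12: merge R0<->R1 -> R0=(3,11,0,5) R1=(3,11,0,5)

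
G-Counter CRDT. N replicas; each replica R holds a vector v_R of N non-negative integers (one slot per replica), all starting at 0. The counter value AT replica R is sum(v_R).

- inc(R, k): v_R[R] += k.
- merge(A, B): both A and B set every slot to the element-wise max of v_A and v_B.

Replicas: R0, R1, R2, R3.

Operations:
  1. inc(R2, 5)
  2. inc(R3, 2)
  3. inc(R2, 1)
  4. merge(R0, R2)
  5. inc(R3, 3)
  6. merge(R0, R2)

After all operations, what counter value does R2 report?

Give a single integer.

Answer: 6

Derivation:
Op 1: inc R2 by 5 -> R2=(0,0,5,0) value=5
Op 2: inc R3 by 2 -> R3=(0,0,0,2) value=2
Op 3: inc R2 by 1 -> R2=(0,0,6,0) value=6
Op 4: merge R0<->R2 -> R0=(0,0,6,0) R2=(0,0,6,0)
Op 5: inc R3 by 3 -> R3=(0,0,0,5) value=5
Op 6: merge R0<->R2 -> R0=(0,0,6,0) R2=(0,0,6,0)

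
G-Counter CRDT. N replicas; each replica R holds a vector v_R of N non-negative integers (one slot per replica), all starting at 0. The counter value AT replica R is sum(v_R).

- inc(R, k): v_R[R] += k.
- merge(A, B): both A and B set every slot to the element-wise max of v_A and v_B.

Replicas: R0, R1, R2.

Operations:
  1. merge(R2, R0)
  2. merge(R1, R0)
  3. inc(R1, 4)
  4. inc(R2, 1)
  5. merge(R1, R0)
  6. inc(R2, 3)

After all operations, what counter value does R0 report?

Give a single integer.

Answer: 4

Derivation:
Op 1: merge R2<->R0 -> R2=(0,0,0) R0=(0,0,0)
Op 2: merge R1<->R0 -> R1=(0,0,0) R0=(0,0,0)
Op 3: inc R1 by 4 -> R1=(0,4,0) value=4
Op 4: inc R2 by 1 -> R2=(0,0,1) value=1
Op 5: merge R1<->R0 -> R1=(0,4,0) R0=(0,4,0)
Op 6: inc R2 by 3 -> R2=(0,0,4) value=4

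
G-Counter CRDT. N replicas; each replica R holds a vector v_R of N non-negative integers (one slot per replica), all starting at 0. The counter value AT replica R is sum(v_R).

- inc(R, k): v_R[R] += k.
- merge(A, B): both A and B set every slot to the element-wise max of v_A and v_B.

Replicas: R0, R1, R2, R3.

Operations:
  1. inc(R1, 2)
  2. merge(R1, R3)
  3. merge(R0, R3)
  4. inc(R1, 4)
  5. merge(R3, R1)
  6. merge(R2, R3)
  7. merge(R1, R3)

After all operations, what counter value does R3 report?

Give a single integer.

Answer: 6

Derivation:
Op 1: inc R1 by 2 -> R1=(0,2,0,0) value=2
Op 2: merge R1<->R3 -> R1=(0,2,0,0) R3=(0,2,0,0)
Op 3: merge R0<->R3 -> R0=(0,2,0,0) R3=(0,2,0,0)
Op 4: inc R1 by 4 -> R1=(0,6,0,0) value=6
Op 5: merge R3<->R1 -> R3=(0,6,0,0) R1=(0,6,0,0)
Op 6: merge R2<->R3 -> R2=(0,6,0,0) R3=(0,6,0,0)
Op 7: merge R1<->R3 -> R1=(0,6,0,0) R3=(0,6,0,0)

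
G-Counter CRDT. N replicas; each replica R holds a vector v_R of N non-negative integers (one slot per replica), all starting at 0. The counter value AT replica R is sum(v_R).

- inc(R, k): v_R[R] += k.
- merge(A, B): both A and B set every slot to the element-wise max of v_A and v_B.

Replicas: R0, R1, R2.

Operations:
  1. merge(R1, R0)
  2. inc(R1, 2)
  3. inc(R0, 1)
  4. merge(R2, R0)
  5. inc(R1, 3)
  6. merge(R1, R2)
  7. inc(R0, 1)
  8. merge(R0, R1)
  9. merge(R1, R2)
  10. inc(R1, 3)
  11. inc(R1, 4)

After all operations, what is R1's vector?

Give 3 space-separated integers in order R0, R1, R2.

Op 1: merge R1<->R0 -> R1=(0,0,0) R0=(0,0,0)
Op 2: inc R1 by 2 -> R1=(0,2,0) value=2
Op 3: inc R0 by 1 -> R0=(1,0,0) value=1
Op 4: merge R2<->R0 -> R2=(1,0,0) R0=(1,0,0)
Op 5: inc R1 by 3 -> R1=(0,5,0) value=5
Op 6: merge R1<->R2 -> R1=(1,5,0) R2=(1,5,0)
Op 7: inc R0 by 1 -> R0=(2,0,0) value=2
Op 8: merge R0<->R1 -> R0=(2,5,0) R1=(2,5,0)
Op 9: merge R1<->R2 -> R1=(2,5,0) R2=(2,5,0)
Op 10: inc R1 by 3 -> R1=(2,8,0) value=10
Op 11: inc R1 by 4 -> R1=(2,12,0) value=14

Answer: 2 12 0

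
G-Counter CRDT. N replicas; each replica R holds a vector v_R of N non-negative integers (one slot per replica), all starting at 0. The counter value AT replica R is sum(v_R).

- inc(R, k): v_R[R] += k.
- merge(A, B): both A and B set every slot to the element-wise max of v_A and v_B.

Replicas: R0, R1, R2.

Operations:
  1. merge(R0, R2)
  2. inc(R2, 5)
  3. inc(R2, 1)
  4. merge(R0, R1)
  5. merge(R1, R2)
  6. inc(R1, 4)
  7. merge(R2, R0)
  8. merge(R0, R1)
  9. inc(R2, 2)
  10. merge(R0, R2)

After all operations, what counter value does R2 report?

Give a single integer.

Op 1: merge R0<->R2 -> R0=(0,0,0) R2=(0,0,0)
Op 2: inc R2 by 5 -> R2=(0,0,5) value=5
Op 3: inc R2 by 1 -> R2=(0,0,6) value=6
Op 4: merge R0<->R1 -> R0=(0,0,0) R1=(0,0,0)
Op 5: merge R1<->R2 -> R1=(0,0,6) R2=(0,0,6)
Op 6: inc R1 by 4 -> R1=(0,4,6) value=10
Op 7: merge R2<->R0 -> R2=(0,0,6) R0=(0,0,6)
Op 8: merge R0<->R1 -> R0=(0,4,6) R1=(0,4,6)
Op 9: inc R2 by 2 -> R2=(0,0,8) value=8
Op 10: merge R0<->R2 -> R0=(0,4,8) R2=(0,4,8)

Answer: 12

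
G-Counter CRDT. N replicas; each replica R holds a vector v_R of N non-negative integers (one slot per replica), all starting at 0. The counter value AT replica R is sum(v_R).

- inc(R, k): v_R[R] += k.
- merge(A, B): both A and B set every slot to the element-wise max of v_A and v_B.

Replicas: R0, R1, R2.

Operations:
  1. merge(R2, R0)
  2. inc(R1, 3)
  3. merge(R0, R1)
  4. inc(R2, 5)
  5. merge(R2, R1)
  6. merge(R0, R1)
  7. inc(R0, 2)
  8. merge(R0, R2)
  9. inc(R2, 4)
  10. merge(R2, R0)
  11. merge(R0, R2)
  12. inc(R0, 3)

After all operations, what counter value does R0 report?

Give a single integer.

Op 1: merge R2<->R0 -> R2=(0,0,0) R0=(0,0,0)
Op 2: inc R1 by 3 -> R1=(0,3,0) value=3
Op 3: merge R0<->R1 -> R0=(0,3,0) R1=(0,3,0)
Op 4: inc R2 by 5 -> R2=(0,0,5) value=5
Op 5: merge R2<->R1 -> R2=(0,3,5) R1=(0,3,5)
Op 6: merge R0<->R1 -> R0=(0,3,5) R1=(0,3,5)
Op 7: inc R0 by 2 -> R0=(2,3,5) value=10
Op 8: merge R0<->R2 -> R0=(2,3,5) R2=(2,3,5)
Op 9: inc R2 by 4 -> R2=(2,3,9) value=14
Op 10: merge R2<->R0 -> R2=(2,3,9) R0=(2,3,9)
Op 11: merge R0<->R2 -> R0=(2,3,9) R2=(2,3,9)
Op 12: inc R0 by 3 -> R0=(5,3,9) value=17

Answer: 17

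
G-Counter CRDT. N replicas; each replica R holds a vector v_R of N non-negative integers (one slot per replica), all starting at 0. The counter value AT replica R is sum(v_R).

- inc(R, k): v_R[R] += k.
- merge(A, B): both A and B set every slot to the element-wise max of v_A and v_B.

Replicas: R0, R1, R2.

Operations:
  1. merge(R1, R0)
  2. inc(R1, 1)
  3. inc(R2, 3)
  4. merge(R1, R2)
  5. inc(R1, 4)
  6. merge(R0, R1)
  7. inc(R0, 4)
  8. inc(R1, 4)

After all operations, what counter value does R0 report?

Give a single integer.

Answer: 12

Derivation:
Op 1: merge R1<->R0 -> R1=(0,0,0) R0=(0,0,0)
Op 2: inc R1 by 1 -> R1=(0,1,0) value=1
Op 3: inc R2 by 3 -> R2=(0,0,3) value=3
Op 4: merge R1<->R2 -> R1=(0,1,3) R2=(0,1,3)
Op 5: inc R1 by 4 -> R1=(0,5,3) value=8
Op 6: merge R0<->R1 -> R0=(0,5,3) R1=(0,5,3)
Op 7: inc R0 by 4 -> R0=(4,5,3) value=12
Op 8: inc R1 by 4 -> R1=(0,9,3) value=12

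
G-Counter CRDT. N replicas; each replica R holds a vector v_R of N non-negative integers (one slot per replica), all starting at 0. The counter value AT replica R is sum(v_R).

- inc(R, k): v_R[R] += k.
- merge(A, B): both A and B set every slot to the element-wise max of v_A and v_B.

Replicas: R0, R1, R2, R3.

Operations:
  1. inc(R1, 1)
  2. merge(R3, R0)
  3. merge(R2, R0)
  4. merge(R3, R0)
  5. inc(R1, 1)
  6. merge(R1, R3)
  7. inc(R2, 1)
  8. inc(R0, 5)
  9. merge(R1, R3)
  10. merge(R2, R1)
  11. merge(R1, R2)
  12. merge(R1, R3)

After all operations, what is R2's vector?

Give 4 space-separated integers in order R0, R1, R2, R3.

Op 1: inc R1 by 1 -> R1=(0,1,0,0) value=1
Op 2: merge R3<->R0 -> R3=(0,0,0,0) R0=(0,0,0,0)
Op 3: merge R2<->R0 -> R2=(0,0,0,0) R0=(0,0,0,0)
Op 4: merge R3<->R0 -> R3=(0,0,0,0) R0=(0,0,0,0)
Op 5: inc R1 by 1 -> R1=(0,2,0,0) value=2
Op 6: merge R1<->R3 -> R1=(0,2,0,0) R3=(0,2,0,0)
Op 7: inc R2 by 1 -> R2=(0,0,1,0) value=1
Op 8: inc R0 by 5 -> R0=(5,0,0,0) value=5
Op 9: merge R1<->R3 -> R1=(0,2,0,0) R3=(0,2,0,0)
Op 10: merge R2<->R1 -> R2=(0,2,1,0) R1=(0,2,1,0)
Op 11: merge R1<->R2 -> R1=(0,2,1,0) R2=(0,2,1,0)
Op 12: merge R1<->R3 -> R1=(0,2,1,0) R3=(0,2,1,0)

Answer: 0 2 1 0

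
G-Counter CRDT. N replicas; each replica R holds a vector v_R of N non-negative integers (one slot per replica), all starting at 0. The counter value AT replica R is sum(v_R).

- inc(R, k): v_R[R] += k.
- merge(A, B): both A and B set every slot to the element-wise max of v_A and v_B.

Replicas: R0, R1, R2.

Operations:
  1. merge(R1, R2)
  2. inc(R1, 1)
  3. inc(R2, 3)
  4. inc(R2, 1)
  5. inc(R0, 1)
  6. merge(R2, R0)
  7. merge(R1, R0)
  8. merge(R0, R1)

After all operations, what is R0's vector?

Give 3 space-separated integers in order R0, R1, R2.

Answer: 1 1 4

Derivation:
Op 1: merge R1<->R2 -> R1=(0,0,0) R2=(0,0,0)
Op 2: inc R1 by 1 -> R1=(0,1,0) value=1
Op 3: inc R2 by 3 -> R2=(0,0,3) value=3
Op 4: inc R2 by 1 -> R2=(0,0,4) value=4
Op 5: inc R0 by 1 -> R0=(1,0,0) value=1
Op 6: merge R2<->R0 -> R2=(1,0,4) R0=(1,0,4)
Op 7: merge R1<->R0 -> R1=(1,1,4) R0=(1,1,4)
Op 8: merge R0<->R1 -> R0=(1,1,4) R1=(1,1,4)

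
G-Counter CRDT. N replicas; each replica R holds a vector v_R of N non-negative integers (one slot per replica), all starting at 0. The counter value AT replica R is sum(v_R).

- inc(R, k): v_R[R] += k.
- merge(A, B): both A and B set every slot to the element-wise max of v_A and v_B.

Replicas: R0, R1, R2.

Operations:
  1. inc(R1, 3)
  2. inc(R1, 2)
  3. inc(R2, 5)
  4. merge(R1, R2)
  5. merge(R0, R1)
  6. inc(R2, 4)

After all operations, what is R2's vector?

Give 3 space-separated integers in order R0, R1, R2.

Answer: 0 5 9

Derivation:
Op 1: inc R1 by 3 -> R1=(0,3,0) value=3
Op 2: inc R1 by 2 -> R1=(0,5,0) value=5
Op 3: inc R2 by 5 -> R2=(0,0,5) value=5
Op 4: merge R1<->R2 -> R1=(0,5,5) R2=(0,5,5)
Op 5: merge R0<->R1 -> R0=(0,5,5) R1=(0,5,5)
Op 6: inc R2 by 4 -> R2=(0,5,9) value=14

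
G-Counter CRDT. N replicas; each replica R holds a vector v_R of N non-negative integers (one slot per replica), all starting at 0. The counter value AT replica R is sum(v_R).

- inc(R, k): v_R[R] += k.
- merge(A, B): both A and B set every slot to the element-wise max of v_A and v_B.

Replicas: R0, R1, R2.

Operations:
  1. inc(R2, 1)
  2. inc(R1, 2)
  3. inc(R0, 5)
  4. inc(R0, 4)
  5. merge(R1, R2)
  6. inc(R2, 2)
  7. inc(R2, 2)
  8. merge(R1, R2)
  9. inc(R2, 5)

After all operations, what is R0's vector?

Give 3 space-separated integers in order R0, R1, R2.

Op 1: inc R2 by 1 -> R2=(0,0,1) value=1
Op 2: inc R1 by 2 -> R1=(0,2,0) value=2
Op 3: inc R0 by 5 -> R0=(5,0,0) value=5
Op 4: inc R0 by 4 -> R0=(9,0,0) value=9
Op 5: merge R1<->R2 -> R1=(0,2,1) R2=(0,2,1)
Op 6: inc R2 by 2 -> R2=(0,2,3) value=5
Op 7: inc R2 by 2 -> R2=(0,2,5) value=7
Op 8: merge R1<->R2 -> R1=(0,2,5) R2=(0,2,5)
Op 9: inc R2 by 5 -> R2=(0,2,10) value=12

Answer: 9 0 0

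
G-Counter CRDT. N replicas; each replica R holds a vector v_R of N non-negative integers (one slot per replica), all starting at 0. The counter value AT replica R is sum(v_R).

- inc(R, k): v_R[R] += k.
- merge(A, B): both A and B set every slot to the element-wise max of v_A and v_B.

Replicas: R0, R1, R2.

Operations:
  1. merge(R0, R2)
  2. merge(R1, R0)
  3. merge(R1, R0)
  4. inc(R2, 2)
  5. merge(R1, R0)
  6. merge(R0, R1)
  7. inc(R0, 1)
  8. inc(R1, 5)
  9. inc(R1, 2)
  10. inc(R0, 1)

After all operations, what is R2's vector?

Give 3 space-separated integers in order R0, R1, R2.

Answer: 0 0 2

Derivation:
Op 1: merge R0<->R2 -> R0=(0,0,0) R2=(0,0,0)
Op 2: merge R1<->R0 -> R1=(0,0,0) R0=(0,0,0)
Op 3: merge R1<->R0 -> R1=(0,0,0) R0=(0,0,0)
Op 4: inc R2 by 2 -> R2=(0,0,2) value=2
Op 5: merge R1<->R0 -> R1=(0,0,0) R0=(0,0,0)
Op 6: merge R0<->R1 -> R0=(0,0,0) R1=(0,0,0)
Op 7: inc R0 by 1 -> R0=(1,0,0) value=1
Op 8: inc R1 by 5 -> R1=(0,5,0) value=5
Op 9: inc R1 by 2 -> R1=(0,7,0) value=7
Op 10: inc R0 by 1 -> R0=(2,0,0) value=2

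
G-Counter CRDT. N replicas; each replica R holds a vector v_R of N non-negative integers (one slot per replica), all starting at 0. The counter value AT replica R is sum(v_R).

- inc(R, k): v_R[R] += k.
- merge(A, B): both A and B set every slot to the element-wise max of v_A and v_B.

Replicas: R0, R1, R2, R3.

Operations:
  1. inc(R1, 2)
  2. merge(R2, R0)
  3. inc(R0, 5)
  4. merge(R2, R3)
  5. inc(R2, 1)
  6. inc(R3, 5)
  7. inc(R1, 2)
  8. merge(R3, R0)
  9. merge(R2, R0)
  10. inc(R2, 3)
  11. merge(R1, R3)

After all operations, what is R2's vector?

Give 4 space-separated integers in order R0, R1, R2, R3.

Op 1: inc R1 by 2 -> R1=(0,2,0,0) value=2
Op 2: merge R2<->R0 -> R2=(0,0,0,0) R0=(0,0,0,0)
Op 3: inc R0 by 5 -> R0=(5,0,0,0) value=5
Op 4: merge R2<->R3 -> R2=(0,0,0,0) R3=(0,0,0,0)
Op 5: inc R2 by 1 -> R2=(0,0,1,0) value=1
Op 6: inc R3 by 5 -> R3=(0,0,0,5) value=5
Op 7: inc R1 by 2 -> R1=(0,4,0,0) value=4
Op 8: merge R3<->R0 -> R3=(5,0,0,5) R0=(5,0,0,5)
Op 9: merge R2<->R0 -> R2=(5,0,1,5) R0=(5,0,1,5)
Op 10: inc R2 by 3 -> R2=(5,0,4,5) value=14
Op 11: merge R1<->R3 -> R1=(5,4,0,5) R3=(5,4,0,5)

Answer: 5 0 4 5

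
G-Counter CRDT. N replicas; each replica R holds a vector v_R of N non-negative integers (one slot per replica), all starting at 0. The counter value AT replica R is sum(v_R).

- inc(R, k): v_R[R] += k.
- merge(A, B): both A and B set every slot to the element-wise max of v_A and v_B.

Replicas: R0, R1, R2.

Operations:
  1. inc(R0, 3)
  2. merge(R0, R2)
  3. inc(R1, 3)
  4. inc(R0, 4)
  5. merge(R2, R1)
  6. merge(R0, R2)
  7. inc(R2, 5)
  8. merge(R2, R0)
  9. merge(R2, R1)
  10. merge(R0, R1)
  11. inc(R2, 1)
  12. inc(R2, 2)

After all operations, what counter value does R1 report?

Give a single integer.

Answer: 15

Derivation:
Op 1: inc R0 by 3 -> R0=(3,0,0) value=3
Op 2: merge R0<->R2 -> R0=(3,0,0) R2=(3,0,0)
Op 3: inc R1 by 3 -> R1=(0,3,0) value=3
Op 4: inc R0 by 4 -> R0=(7,0,0) value=7
Op 5: merge R2<->R1 -> R2=(3,3,0) R1=(3,3,0)
Op 6: merge R0<->R2 -> R0=(7,3,0) R2=(7,3,0)
Op 7: inc R2 by 5 -> R2=(7,3,5) value=15
Op 8: merge R2<->R0 -> R2=(7,3,5) R0=(7,3,5)
Op 9: merge R2<->R1 -> R2=(7,3,5) R1=(7,3,5)
Op 10: merge R0<->R1 -> R0=(7,3,5) R1=(7,3,5)
Op 11: inc R2 by 1 -> R2=(7,3,6) value=16
Op 12: inc R2 by 2 -> R2=(7,3,8) value=18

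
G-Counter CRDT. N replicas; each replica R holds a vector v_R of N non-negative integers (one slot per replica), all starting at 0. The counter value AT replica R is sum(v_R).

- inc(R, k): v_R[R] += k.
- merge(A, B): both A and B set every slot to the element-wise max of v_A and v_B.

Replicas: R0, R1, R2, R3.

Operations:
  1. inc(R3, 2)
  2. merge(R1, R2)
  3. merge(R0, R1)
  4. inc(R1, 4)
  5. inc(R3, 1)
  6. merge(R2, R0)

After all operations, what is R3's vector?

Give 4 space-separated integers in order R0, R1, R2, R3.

Op 1: inc R3 by 2 -> R3=(0,0,0,2) value=2
Op 2: merge R1<->R2 -> R1=(0,0,0,0) R2=(0,0,0,0)
Op 3: merge R0<->R1 -> R0=(0,0,0,0) R1=(0,0,0,0)
Op 4: inc R1 by 4 -> R1=(0,4,0,0) value=4
Op 5: inc R3 by 1 -> R3=(0,0,0,3) value=3
Op 6: merge R2<->R0 -> R2=(0,0,0,0) R0=(0,0,0,0)

Answer: 0 0 0 3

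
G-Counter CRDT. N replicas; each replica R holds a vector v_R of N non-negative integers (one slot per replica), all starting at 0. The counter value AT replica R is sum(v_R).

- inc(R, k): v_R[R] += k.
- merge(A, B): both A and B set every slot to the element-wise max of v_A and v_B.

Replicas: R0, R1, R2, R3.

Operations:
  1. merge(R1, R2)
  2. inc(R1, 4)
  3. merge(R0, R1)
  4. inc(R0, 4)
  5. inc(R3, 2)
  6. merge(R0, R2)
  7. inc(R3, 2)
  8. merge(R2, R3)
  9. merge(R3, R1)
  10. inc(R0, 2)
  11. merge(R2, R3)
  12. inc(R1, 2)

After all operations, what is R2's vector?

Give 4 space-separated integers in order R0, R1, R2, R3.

Op 1: merge R1<->R2 -> R1=(0,0,0,0) R2=(0,0,0,0)
Op 2: inc R1 by 4 -> R1=(0,4,0,0) value=4
Op 3: merge R0<->R1 -> R0=(0,4,0,0) R1=(0,4,0,0)
Op 4: inc R0 by 4 -> R0=(4,4,0,0) value=8
Op 5: inc R3 by 2 -> R3=(0,0,0,2) value=2
Op 6: merge R0<->R2 -> R0=(4,4,0,0) R2=(4,4,0,0)
Op 7: inc R3 by 2 -> R3=(0,0,0,4) value=4
Op 8: merge R2<->R3 -> R2=(4,4,0,4) R3=(4,4,0,4)
Op 9: merge R3<->R1 -> R3=(4,4,0,4) R1=(4,4,0,4)
Op 10: inc R0 by 2 -> R0=(6,4,0,0) value=10
Op 11: merge R2<->R3 -> R2=(4,4,0,4) R3=(4,4,0,4)
Op 12: inc R1 by 2 -> R1=(4,6,0,4) value=14

Answer: 4 4 0 4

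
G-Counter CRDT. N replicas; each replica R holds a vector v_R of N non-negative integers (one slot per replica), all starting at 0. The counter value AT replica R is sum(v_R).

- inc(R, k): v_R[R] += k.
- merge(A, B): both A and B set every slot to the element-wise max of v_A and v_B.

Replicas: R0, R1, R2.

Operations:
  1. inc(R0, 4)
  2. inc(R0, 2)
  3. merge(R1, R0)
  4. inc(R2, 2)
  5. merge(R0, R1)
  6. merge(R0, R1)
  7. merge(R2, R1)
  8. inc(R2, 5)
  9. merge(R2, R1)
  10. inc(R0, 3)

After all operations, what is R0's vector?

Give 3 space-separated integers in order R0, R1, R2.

Answer: 9 0 0

Derivation:
Op 1: inc R0 by 4 -> R0=(4,0,0) value=4
Op 2: inc R0 by 2 -> R0=(6,0,0) value=6
Op 3: merge R1<->R0 -> R1=(6,0,0) R0=(6,0,0)
Op 4: inc R2 by 2 -> R2=(0,0,2) value=2
Op 5: merge R0<->R1 -> R0=(6,0,0) R1=(6,0,0)
Op 6: merge R0<->R1 -> R0=(6,0,0) R1=(6,0,0)
Op 7: merge R2<->R1 -> R2=(6,0,2) R1=(6,0,2)
Op 8: inc R2 by 5 -> R2=(6,0,7) value=13
Op 9: merge R2<->R1 -> R2=(6,0,7) R1=(6,0,7)
Op 10: inc R0 by 3 -> R0=(9,0,0) value=9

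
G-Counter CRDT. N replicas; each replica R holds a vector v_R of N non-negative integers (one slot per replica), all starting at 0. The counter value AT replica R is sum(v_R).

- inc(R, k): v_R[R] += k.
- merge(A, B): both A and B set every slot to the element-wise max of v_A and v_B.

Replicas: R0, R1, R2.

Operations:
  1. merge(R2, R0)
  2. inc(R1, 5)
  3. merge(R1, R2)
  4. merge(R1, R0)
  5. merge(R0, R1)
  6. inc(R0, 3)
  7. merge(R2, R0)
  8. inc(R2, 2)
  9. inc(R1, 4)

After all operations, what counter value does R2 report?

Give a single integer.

Op 1: merge R2<->R0 -> R2=(0,0,0) R0=(0,0,0)
Op 2: inc R1 by 5 -> R1=(0,5,0) value=5
Op 3: merge R1<->R2 -> R1=(0,5,0) R2=(0,5,0)
Op 4: merge R1<->R0 -> R1=(0,5,0) R0=(0,5,0)
Op 5: merge R0<->R1 -> R0=(0,5,0) R1=(0,5,0)
Op 6: inc R0 by 3 -> R0=(3,5,0) value=8
Op 7: merge R2<->R0 -> R2=(3,5,0) R0=(3,5,0)
Op 8: inc R2 by 2 -> R2=(3,5,2) value=10
Op 9: inc R1 by 4 -> R1=(0,9,0) value=9

Answer: 10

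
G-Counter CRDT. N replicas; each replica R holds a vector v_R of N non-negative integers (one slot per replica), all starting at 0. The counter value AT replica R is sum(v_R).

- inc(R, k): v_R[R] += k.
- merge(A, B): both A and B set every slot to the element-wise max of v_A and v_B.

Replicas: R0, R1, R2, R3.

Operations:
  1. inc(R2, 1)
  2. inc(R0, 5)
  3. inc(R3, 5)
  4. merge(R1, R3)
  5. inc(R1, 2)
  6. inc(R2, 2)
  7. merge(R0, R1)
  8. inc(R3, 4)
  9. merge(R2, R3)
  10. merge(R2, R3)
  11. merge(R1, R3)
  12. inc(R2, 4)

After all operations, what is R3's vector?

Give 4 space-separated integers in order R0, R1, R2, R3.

Answer: 5 2 3 9

Derivation:
Op 1: inc R2 by 1 -> R2=(0,0,1,0) value=1
Op 2: inc R0 by 5 -> R0=(5,0,0,0) value=5
Op 3: inc R3 by 5 -> R3=(0,0,0,5) value=5
Op 4: merge R1<->R3 -> R1=(0,0,0,5) R3=(0,0,0,5)
Op 5: inc R1 by 2 -> R1=(0,2,0,5) value=7
Op 6: inc R2 by 2 -> R2=(0,0,3,0) value=3
Op 7: merge R0<->R1 -> R0=(5,2,0,5) R1=(5,2,0,5)
Op 8: inc R3 by 4 -> R3=(0,0,0,9) value=9
Op 9: merge R2<->R3 -> R2=(0,0,3,9) R3=(0,0,3,9)
Op 10: merge R2<->R3 -> R2=(0,0,3,9) R3=(0,0,3,9)
Op 11: merge R1<->R3 -> R1=(5,2,3,9) R3=(5,2,3,9)
Op 12: inc R2 by 4 -> R2=(0,0,7,9) value=16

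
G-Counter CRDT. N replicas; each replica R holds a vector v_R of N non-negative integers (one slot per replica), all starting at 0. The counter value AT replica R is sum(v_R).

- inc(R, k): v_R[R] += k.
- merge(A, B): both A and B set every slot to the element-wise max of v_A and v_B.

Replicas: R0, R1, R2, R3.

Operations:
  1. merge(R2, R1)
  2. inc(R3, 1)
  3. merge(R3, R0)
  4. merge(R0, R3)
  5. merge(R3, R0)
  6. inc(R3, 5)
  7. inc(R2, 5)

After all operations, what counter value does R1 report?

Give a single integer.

Op 1: merge R2<->R1 -> R2=(0,0,0,0) R1=(0,0,0,0)
Op 2: inc R3 by 1 -> R3=(0,0,0,1) value=1
Op 3: merge R3<->R0 -> R3=(0,0,0,1) R0=(0,0,0,1)
Op 4: merge R0<->R3 -> R0=(0,0,0,1) R3=(0,0,0,1)
Op 5: merge R3<->R0 -> R3=(0,0,0,1) R0=(0,0,0,1)
Op 6: inc R3 by 5 -> R3=(0,0,0,6) value=6
Op 7: inc R2 by 5 -> R2=(0,0,5,0) value=5

Answer: 0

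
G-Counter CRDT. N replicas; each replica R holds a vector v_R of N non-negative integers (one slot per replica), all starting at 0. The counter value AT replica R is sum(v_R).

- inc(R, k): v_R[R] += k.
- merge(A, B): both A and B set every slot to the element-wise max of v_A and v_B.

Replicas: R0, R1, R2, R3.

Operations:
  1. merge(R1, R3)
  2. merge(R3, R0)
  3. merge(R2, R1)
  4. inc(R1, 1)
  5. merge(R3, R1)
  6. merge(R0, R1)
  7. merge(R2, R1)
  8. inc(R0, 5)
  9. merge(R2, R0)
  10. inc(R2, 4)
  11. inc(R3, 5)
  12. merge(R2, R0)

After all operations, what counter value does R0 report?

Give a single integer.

Answer: 10

Derivation:
Op 1: merge R1<->R3 -> R1=(0,0,0,0) R3=(0,0,0,0)
Op 2: merge R3<->R0 -> R3=(0,0,0,0) R0=(0,0,0,0)
Op 3: merge R2<->R1 -> R2=(0,0,0,0) R1=(0,0,0,0)
Op 4: inc R1 by 1 -> R1=(0,1,0,0) value=1
Op 5: merge R3<->R1 -> R3=(0,1,0,0) R1=(0,1,0,0)
Op 6: merge R0<->R1 -> R0=(0,1,0,0) R1=(0,1,0,0)
Op 7: merge R2<->R1 -> R2=(0,1,0,0) R1=(0,1,0,0)
Op 8: inc R0 by 5 -> R0=(5,1,0,0) value=6
Op 9: merge R2<->R0 -> R2=(5,1,0,0) R0=(5,1,0,0)
Op 10: inc R2 by 4 -> R2=(5,1,4,0) value=10
Op 11: inc R3 by 5 -> R3=(0,1,0,5) value=6
Op 12: merge R2<->R0 -> R2=(5,1,4,0) R0=(5,1,4,0)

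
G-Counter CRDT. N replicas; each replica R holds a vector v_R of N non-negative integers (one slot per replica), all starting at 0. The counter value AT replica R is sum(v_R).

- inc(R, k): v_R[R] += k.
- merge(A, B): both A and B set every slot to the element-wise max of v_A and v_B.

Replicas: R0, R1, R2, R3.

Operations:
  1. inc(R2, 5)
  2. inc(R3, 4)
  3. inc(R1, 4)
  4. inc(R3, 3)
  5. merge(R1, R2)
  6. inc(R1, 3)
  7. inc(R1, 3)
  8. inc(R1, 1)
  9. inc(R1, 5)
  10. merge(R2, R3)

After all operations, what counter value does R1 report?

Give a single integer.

Op 1: inc R2 by 5 -> R2=(0,0,5,0) value=5
Op 2: inc R3 by 4 -> R3=(0,0,0,4) value=4
Op 3: inc R1 by 4 -> R1=(0,4,0,0) value=4
Op 4: inc R3 by 3 -> R3=(0,0,0,7) value=7
Op 5: merge R1<->R2 -> R1=(0,4,5,0) R2=(0,4,5,0)
Op 6: inc R1 by 3 -> R1=(0,7,5,0) value=12
Op 7: inc R1 by 3 -> R1=(0,10,5,0) value=15
Op 8: inc R1 by 1 -> R1=(0,11,5,0) value=16
Op 9: inc R1 by 5 -> R1=(0,16,5,0) value=21
Op 10: merge R2<->R3 -> R2=(0,4,5,7) R3=(0,4,5,7)

Answer: 21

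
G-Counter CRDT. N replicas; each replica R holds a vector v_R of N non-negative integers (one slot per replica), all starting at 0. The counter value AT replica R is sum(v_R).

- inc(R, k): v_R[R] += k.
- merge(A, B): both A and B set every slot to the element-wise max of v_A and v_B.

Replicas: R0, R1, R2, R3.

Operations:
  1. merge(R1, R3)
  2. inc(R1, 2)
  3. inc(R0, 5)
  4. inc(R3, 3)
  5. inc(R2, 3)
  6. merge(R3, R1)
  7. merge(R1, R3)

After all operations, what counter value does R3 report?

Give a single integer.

Op 1: merge R1<->R3 -> R1=(0,0,0,0) R3=(0,0,0,0)
Op 2: inc R1 by 2 -> R1=(0,2,0,0) value=2
Op 3: inc R0 by 5 -> R0=(5,0,0,0) value=5
Op 4: inc R3 by 3 -> R3=(0,0,0,3) value=3
Op 5: inc R2 by 3 -> R2=(0,0,3,0) value=3
Op 6: merge R3<->R1 -> R3=(0,2,0,3) R1=(0,2,0,3)
Op 7: merge R1<->R3 -> R1=(0,2,0,3) R3=(0,2,0,3)

Answer: 5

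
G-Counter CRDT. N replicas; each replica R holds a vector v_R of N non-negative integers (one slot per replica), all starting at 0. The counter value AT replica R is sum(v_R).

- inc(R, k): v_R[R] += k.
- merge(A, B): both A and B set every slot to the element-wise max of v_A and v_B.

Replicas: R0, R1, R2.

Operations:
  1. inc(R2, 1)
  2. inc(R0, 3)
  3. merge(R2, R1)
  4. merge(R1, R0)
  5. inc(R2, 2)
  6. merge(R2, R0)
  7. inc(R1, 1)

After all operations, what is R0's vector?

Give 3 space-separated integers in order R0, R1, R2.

Answer: 3 0 3

Derivation:
Op 1: inc R2 by 1 -> R2=(0,0,1) value=1
Op 2: inc R0 by 3 -> R0=(3,0,0) value=3
Op 3: merge R2<->R1 -> R2=(0,0,1) R1=(0,0,1)
Op 4: merge R1<->R0 -> R1=(3,0,1) R0=(3,0,1)
Op 5: inc R2 by 2 -> R2=(0,0,3) value=3
Op 6: merge R2<->R0 -> R2=(3,0,3) R0=(3,0,3)
Op 7: inc R1 by 1 -> R1=(3,1,1) value=5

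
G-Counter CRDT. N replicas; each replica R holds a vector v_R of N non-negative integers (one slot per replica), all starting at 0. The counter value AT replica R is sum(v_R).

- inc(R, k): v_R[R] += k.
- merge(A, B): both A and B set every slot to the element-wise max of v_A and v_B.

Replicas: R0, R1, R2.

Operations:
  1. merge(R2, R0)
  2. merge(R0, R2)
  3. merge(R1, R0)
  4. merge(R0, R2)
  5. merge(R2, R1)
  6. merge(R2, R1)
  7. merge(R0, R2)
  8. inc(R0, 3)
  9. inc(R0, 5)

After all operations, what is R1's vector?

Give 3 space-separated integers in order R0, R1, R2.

Op 1: merge R2<->R0 -> R2=(0,0,0) R0=(0,0,0)
Op 2: merge R0<->R2 -> R0=(0,0,0) R2=(0,0,0)
Op 3: merge R1<->R0 -> R1=(0,0,0) R0=(0,0,0)
Op 4: merge R0<->R2 -> R0=(0,0,0) R2=(0,0,0)
Op 5: merge R2<->R1 -> R2=(0,0,0) R1=(0,0,0)
Op 6: merge R2<->R1 -> R2=(0,0,0) R1=(0,0,0)
Op 7: merge R0<->R2 -> R0=(0,0,0) R2=(0,0,0)
Op 8: inc R0 by 3 -> R0=(3,0,0) value=3
Op 9: inc R0 by 5 -> R0=(8,0,0) value=8

Answer: 0 0 0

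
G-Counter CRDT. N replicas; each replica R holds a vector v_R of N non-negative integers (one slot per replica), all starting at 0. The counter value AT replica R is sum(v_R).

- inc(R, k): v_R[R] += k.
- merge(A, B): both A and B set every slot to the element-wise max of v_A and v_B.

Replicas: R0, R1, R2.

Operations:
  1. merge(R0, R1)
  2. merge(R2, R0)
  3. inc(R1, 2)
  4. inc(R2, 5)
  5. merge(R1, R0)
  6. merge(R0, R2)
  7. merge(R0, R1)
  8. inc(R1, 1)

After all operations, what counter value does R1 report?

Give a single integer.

Answer: 8

Derivation:
Op 1: merge R0<->R1 -> R0=(0,0,0) R1=(0,0,0)
Op 2: merge R2<->R0 -> R2=(0,0,0) R0=(0,0,0)
Op 3: inc R1 by 2 -> R1=(0,2,0) value=2
Op 4: inc R2 by 5 -> R2=(0,0,5) value=5
Op 5: merge R1<->R0 -> R1=(0,2,0) R0=(0,2,0)
Op 6: merge R0<->R2 -> R0=(0,2,5) R2=(0,2,5)
Op 7: merge R0<->R1 -> R0=(0,2,5) R1=(0,2,5)
Op 8: inc R1 by 1 -> R1=(0,3,5) value=8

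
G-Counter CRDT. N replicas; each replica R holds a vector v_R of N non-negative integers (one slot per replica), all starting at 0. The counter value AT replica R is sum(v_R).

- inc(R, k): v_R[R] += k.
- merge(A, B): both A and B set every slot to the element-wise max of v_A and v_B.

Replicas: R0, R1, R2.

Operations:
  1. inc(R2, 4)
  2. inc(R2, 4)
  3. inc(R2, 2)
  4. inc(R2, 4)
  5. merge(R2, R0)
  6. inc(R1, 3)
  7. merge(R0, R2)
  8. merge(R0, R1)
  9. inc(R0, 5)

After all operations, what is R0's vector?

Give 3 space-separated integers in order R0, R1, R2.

Op 1: inc R2 by 4 -> R2=(0,0,4) value=4
Op 2: inc R2 by 4 -> R2=(0,0,8) value=8
Op 3: inc R2 by 2 -> R2=(0,0,10) value=10
Op 4: inc R2 by 4 -> R2=(0,0,14) value=14
Op 5: merge R2<->R0 -> R2=(0,0,14) R0=(0,0,14)
Op 6: inc R1 by 3 -> R1=(0,3,0) value=3
Op 7: merge R0<->R2 -> R0=(0,0,14) R2=(0,0,14)
Op 8: merge R0<->R1 -> R0=(0,3,14) R1=(0,3,14)
Op 9: inc R0 by 5 -> R0=(5,3,14) value=22

Answer: 5 3 14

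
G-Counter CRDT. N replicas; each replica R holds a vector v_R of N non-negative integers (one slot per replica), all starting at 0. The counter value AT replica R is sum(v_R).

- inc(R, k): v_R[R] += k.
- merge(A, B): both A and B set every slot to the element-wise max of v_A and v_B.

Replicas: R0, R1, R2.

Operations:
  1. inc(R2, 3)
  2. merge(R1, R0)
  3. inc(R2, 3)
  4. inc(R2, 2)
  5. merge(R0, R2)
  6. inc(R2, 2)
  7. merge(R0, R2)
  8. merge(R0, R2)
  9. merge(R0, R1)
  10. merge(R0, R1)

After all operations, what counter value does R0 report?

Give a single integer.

Answer: 10

Derivation:
Op 1: inc R2 by 3 -> R2=(0,0,3) value=3
Op 2: merge R1<->R0 -> R1=(0,0,0) R0=(0,0,0)
Op 3: inc R2 by 3 -> R2=(0,0,6) value=6
Op 4: inc R2 by 2 -> R2=(0,0,8) value=8
Op 5: merge R0<->R2 -> R0=(0,0,8) R2=(0,0,8)
Op 6: inc R2 by 2 -> R2=(0,0,10) value=10
Op 7: merge R0<->R2 -> R0=(0,0,10) R2=(0,0,10)
Op 8: merge R0<->R2 -> R0=(0,0,10) R2=(0,0,10)
Op 9: merge R0<->R1 -> R0=(0,0,10) R1=(0,0,10)
Op 10: merge R0<->R1 -> R0=(0,0,10) R1=(0,0,10)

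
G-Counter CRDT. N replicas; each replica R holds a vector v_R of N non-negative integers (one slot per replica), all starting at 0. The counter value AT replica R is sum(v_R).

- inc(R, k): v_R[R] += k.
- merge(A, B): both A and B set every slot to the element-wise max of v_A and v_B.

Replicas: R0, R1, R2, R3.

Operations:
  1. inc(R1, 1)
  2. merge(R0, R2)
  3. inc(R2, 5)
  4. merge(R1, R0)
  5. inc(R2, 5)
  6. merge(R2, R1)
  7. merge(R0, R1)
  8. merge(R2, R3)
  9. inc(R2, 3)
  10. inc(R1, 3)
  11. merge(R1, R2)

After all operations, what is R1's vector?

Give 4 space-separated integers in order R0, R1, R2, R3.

Answer: 0 4 13 0

Derivation:
Op 1: inc R1 by 1 -> R1=(0,1,0,0) value=1
Op 2: merge R0<->R2 -> R0=(0,0,0,0) R2=(0,0,0,0)
Op 3: inc R2 by 5 -> R2=(0,0,5,0) value=5
Op 4: merge R1<->R0 -> R1=(0,1,0,0) R0=(0,1,0,0)
Op 5: inc R2 by 5 -> R2=(0,0,10,0) value=10
Op 6: merge R2<->R1 -> R2=(0,1,10,0) R1=(0,1,10,0)
Op 7: merge R0<->R1 -> R0=(0,1,10,0) R1=(0,1,10,0)
Op 8: merge R2<->R3 -> R2=(0,1,10,0) R3=(0,1,10,0)
Op 9: inc R2 by 3 -> R2=(0,1,13,0) value=14
Op 10: inc R1 by 3 -> R1=(0,4,10,0) value=14
Op 11: merge R1<->R2 -> R1=(0,4,13,0) R2=(0,4,13,0)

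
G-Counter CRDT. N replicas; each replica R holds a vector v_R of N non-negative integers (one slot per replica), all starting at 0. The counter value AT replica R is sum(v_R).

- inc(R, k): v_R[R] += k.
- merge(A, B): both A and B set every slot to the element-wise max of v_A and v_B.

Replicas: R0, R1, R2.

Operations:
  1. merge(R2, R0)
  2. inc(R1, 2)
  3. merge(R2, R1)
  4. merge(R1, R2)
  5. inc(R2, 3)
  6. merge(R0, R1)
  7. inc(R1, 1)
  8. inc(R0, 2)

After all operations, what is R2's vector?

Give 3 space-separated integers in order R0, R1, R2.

Op 1: merge R2<->R0 -> R2=(0,0,0) R0=(0,0,0)
Op 2: inc R1 by 2 -> R1=(0,2,0) value=2
Op 3: merge R2<->R1 -> R2=(0,2,0) R1=(0,2,0)
Op 4: merge R1<->R2 -> R1=(0,2,0) R2=(0,2,0)
Op 5: inc R2 by 3 -> R2=(0,2,3) value=5
Op 6: merge R0<->R1 -> R0=(0,2,0) R1=(0,2,0)
Op 7: inc R1 by 1 -> R1=(0,3,0) value=3
Op 8: inc R0 by 2 -> R0=(2,2,0) value=4

Answer: 0 2 3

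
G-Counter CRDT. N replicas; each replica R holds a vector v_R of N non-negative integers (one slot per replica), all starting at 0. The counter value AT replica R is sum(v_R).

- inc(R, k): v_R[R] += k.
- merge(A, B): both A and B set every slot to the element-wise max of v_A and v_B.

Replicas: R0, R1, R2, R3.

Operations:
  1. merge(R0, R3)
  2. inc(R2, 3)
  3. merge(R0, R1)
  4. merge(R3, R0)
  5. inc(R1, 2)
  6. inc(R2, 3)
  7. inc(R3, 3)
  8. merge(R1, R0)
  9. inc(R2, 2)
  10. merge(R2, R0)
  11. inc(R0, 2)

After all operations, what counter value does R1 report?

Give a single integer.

Op 1: merge R0<->R3 -> R0=(0,0,0,0) R3=(0,0,0,0)
Op 2: inc R2 by 3 -> R2=(0,0,3,0) value=3
Op 3: merge R0<->R1 -> R0=(0,0,0,0) R1=(0,0,0,0)
Op 4: merge R3<->R0 -> R3=(0,0,0,0) R0=(0,0,0,0)
Op 5: inc R1 by 2 -> R1=(0,2,0,0) value=2
Op 6: inc R2 by 3 -> R2=(0,0,6,0) value=6
Op 7: inc R3 by 3 -> R3=(0,0,0,3) value=3
Op 8: merge R1<->R0 -> R1=(0,2,0,0) R0=(0,2,0,0)
Op 9: inc R2 by 2 -> R2=(0,0,8,0) value=8
Op 10: merge R2<->R0 -> R2=(0,2,8,0) R0=(0,2,8,0)
Op 11: inc R0 by 2 -> R0=(2,2,8,0) value=12

Answer: 2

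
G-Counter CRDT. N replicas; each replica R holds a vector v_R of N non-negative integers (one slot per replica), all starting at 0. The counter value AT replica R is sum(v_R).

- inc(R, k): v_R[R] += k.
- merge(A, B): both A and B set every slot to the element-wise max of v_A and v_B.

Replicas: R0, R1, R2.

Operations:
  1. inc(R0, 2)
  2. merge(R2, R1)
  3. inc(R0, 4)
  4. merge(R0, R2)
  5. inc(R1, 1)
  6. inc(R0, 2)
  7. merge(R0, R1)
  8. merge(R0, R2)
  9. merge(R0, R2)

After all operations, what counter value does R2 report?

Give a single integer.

Op 1: inc R0 by 2 -> R0=(2,0,0) value=2
Op 2: merge R2<->R1 -> R2=(0,0,0) R1=(0,0,0)
Op 3: inc R0 by 4 -> R0=(6,0,0) value=6
Op 4: merge R0<->R2 -> R0=(6,0,0) R2=(6,0,0)
Op 5: inc R1 by 1 -> R1=(0,1,0) value=1
Op 6: inc R0 by 2 -> R0=(8,0,0) value=8
Op 7: merge R0<->R1 -> R0=(8,1,0) R1=(8,1,0)
Op 8: merge R0<->R2 -> R0=(8,1,0) R2=(8,1,0)
Op 9: merge R0<->R2 -> R0=(8,1,0) R2=(8,1,0)

Answer: 9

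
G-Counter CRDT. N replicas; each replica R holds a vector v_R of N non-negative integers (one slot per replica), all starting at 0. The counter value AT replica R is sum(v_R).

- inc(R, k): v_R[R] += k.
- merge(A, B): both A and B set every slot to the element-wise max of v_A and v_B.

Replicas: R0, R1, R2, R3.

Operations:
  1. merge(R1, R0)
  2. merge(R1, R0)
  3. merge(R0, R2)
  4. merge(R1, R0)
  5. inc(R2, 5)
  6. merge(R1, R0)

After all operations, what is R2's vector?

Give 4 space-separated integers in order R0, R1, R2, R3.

Answer: 0 0 5 0

Derivation:
Op 1: merge R1<->R0 -> R1=(0,0,0,0) R0=(0,0,0,0)
Op 2: merge R1<->R0 -> R1=(0,0,0,0) R0=(0,0,0,0)
Op 3: merge R0<->R2 -> R0=(0,0,0,0) R2=(0,0,0,0)
Op 4: merge R1<->R0 -> R1=(0,0,0,0) R0=(0,0,0,0)
Op 5: inc R2 by 5 -> R2=(0,0,5,0) value=5
Op 6: merge R1<->R0 -> R1=(0,0,0,0) R0=(0,0,0,0)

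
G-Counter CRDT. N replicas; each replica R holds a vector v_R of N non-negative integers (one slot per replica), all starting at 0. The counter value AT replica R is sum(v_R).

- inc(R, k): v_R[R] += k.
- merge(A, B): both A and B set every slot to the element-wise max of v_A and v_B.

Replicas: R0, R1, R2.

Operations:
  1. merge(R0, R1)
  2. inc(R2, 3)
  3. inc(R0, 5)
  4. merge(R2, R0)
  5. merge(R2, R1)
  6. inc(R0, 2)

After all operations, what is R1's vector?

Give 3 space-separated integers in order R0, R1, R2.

Answer: 5 0 3

Derivation:
Op 1: merge R0<->R1 -> R0=(0,0,0) R1=(0,0,0)
Op 2: inc R2 by 3 -> R2=(0,0,3) value=3
Op 3: inc R0 by 5 -> R0=(5,0,0) value=5
Op 4: merge R2<->R0 -> R2=(5,0,3) R0=(5,0,3)
Op 5: merge R2<->R1 -> R2=(5,0,3) R1=(5,0,3)
Op 6: inc R0 by 2 -> R0=(7,0,3) value=10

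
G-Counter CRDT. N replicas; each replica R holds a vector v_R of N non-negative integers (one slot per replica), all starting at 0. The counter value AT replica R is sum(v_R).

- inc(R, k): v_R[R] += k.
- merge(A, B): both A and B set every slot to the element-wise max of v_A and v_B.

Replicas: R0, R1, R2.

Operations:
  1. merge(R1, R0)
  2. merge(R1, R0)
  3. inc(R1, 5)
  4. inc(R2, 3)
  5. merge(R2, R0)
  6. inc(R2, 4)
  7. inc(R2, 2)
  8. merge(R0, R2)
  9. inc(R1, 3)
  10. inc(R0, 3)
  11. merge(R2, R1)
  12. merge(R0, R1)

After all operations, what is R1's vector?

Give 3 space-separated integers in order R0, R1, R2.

Op 1: merge R1<->R0 -> R1=(0,0,0) R0=(0,0,0)
Op 2: merge R1<->R0 -> R1=(0,0,0) R0=(0,0,0)
Op 3: inc R1 by 5 -> R1=(0,5,0) value=5
Op 4: inc R2 by 3 -> R2=(0,0,3) value=3
Op 5: merge R2<->R0 -> R2=(0,0,3) R0=(0,0,3)
Op 6: inc R2 by 4 -> R2=(0,0,7) value=7
Op 7: inc R2 by 2 -> R2=(0,0,9) value=9
Op 8: merge R0<->R2 -> R0=(0,0,9) R2=(0,0,9)
Op 9: inc R1 by 3 -> R1=(0,8,0) value=8
Op 10: inc R0 by 3 -> R0=(3,0,9) value=12
Op 11: merge R2<->R1 -> R2=(0,8,9) R1=(0,8,9)
Op 12: merge R0<->R1 -> R0=(3,8,9) R1=(3,8,9)

Answer: 3 8 9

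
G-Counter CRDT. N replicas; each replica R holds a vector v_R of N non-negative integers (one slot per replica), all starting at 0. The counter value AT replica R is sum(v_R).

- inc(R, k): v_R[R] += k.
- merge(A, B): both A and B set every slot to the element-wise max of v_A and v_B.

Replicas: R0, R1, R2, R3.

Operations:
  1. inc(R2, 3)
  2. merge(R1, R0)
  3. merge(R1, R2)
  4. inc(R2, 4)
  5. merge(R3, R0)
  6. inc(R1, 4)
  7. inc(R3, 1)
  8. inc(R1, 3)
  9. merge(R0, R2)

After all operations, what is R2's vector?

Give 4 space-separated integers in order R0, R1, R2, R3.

Answer: 0 0 7 0

Derivation:
Op 1: inc R2 by 3 -> R2=(0,0,3,0) value=3
Op 2: merge R1<->R0 -> R1=(0,0,0,0) R0=(0,0,0,0)
Op 3: merge R1<->R2 -> R1=(0,0,3,0) R2=(0,0,3,0)
Op 4: inc R2 by 4 -> R2=(0,0,7,0) value=7
Op 5: merge R3<->R0 -> R3=(0,0,0,0) R0=(0,0,0,0)
Op 6: inc R1 by 4 -> R1=(0,4,3,0) value=7
Op 7: inc R3 by 1 -> R3=(0,0,0,1) value=1
Op 8: inc R1 by 3 -> R1=(0,7,3,0) value=10
Op 9: merge R0<->R2 -> R0=(0,0,7,0) R2=(0,0,7,0)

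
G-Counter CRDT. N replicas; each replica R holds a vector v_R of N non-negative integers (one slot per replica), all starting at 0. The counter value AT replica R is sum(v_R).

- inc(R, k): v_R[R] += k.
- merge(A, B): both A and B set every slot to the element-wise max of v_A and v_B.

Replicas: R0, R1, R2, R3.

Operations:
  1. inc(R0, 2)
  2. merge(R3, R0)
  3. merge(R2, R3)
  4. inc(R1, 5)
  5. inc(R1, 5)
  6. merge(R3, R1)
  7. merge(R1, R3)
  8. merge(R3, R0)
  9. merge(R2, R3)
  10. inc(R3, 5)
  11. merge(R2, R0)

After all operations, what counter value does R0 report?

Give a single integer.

Op 1: inc R0 by 2 -> R0=(2,0,0,0) value=2
Op 2: merge R3<->R0 -> R3=(2,0,0,0) R0=(2,0,0,0)
Op 3: merge R2<->R3 -> R2=(2,0,0,0) R3=(2,0,0,0)
Op 4: inc R1 by 5 -> R1=(0,5,0,0) value=5
Op 5: inc R1 by 5 -> R1=(0,10,0,0) value=10
Op 6: merge R3<->R1 -> R3=(2,10,0,0) R1=(2,10,0,0)
Op 7: merge R1<->R3 -> R1=(2,10,0,0) R3=(2,10,0,0)
Op 8: merge R3<->R0 -> R3=(2,10,0,0) R0=(2,10,0,0)
Op 9: merge R2<->R3 -> R2=(2,10,0,0) R3=(2,10,0,0)
Op 10: inc R3 by 5 -> R3=(2,10,0,5) value=17
Op 11: merge R2<->R0 -> R2=(2,10,0,0) R0=(2,10,0,0)

Answer: 12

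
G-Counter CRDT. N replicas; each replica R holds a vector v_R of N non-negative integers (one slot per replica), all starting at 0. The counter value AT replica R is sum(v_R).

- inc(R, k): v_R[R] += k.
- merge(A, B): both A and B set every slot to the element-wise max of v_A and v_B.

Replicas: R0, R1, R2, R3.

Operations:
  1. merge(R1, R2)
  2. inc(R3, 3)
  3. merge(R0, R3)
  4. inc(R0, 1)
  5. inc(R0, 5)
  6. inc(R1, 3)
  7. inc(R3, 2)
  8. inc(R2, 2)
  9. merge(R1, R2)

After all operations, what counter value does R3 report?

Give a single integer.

Answer: 5

Derivation:
Op 1: merge R1<->R2 -> R1=(0,0,0,0) R2=(0,0,0,0)
Op 2: inc R3 by 3 -> R3=(0,0,0,3) value=3
Op 3: merge R0<->R3 -> R0=(0,0,0,3) R3=(0,0,0,3)
Op 4: inc R0 by 1 -> R0=(1,0,0,3) value=4
Op 5: inc R0 by 5 -> R0=(6,0,0,3) value=9
Op 6: inc R1 by 3 -> R1=(0,3,0,0) value=3
Op 7: inc R3 by 2 -> R3=(0,0,0,5) value=5
Op 8: inc R2 by 2 -> R2=(0,0,2,0) value=2
Op 9: merge R1<->R2 -> R1=(0,3,2,0) R2=(0,3,2,0)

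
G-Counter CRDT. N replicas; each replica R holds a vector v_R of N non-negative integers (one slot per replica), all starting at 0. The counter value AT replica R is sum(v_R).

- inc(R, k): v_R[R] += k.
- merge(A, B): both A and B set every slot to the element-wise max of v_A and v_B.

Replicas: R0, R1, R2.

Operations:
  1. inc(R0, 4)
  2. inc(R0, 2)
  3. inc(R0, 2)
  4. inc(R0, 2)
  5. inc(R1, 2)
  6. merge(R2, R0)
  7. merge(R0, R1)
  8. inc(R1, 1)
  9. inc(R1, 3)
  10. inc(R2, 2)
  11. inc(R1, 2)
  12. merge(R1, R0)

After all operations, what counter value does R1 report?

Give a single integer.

Answer: 18

Derivation:
Op 1: inc R0 by 4 -> R0=(4,0,0) value=4
Op 2: inc R0 by 2 -> R0=(6,0,0) value=6
Op 3: inc R0 by 2 -> R0=(8,0,0) value=8
Op 4: inc R0 by 2 -> R0=(10,0,0) value=10
Op 5: inc R1 by 2 -> R1=(0,2,0) value=2
Op 6: merge R2<->R0 -> R2=(10,0,0) R0=(10,0,0)
Op 7: merge R0<->R1 -> R0=(10,2,0) R1=(10,2,0)
Op 8: inc R1 by 1 -> R1=(10,3,0) value=13
Op 9: inc R1 by 3 -> R1=(10,6,0) value=16
Op 10: inc R2 by 2 -> R2=(10,0,2) value=12
Op 11: inc R1 by 2 -> R1=(10,8,0) value=18
Op 12: merge R1<->R0 -> R1=(10,8,0) R0=(10,8,0)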